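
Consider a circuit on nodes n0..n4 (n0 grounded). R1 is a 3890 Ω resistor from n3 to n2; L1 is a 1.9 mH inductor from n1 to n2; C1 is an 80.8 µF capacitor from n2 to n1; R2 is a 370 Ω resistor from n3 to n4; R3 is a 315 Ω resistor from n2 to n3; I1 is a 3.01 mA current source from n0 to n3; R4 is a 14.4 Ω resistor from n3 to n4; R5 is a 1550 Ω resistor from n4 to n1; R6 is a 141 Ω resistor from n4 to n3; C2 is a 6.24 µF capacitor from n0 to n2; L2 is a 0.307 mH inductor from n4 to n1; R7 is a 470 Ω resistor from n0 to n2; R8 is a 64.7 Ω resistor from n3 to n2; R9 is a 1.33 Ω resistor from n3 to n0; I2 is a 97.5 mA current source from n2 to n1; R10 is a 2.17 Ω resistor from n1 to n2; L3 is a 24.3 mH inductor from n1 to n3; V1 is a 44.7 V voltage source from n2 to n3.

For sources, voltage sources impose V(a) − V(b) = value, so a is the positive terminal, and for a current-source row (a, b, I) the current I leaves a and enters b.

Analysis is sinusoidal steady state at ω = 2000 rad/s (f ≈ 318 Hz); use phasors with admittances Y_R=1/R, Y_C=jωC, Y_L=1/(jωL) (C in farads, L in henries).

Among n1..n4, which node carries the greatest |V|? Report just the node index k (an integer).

MNA unknowns: 4 node voltages V₁..V_4 plus 1 source current (V1)
R1: Y=0.0002571+0.000j on G[3,2]
L1: Y=0.000-0.2632j on G[1,2]
C1: Y=0.000+0.1616j on G[2,1]
R2: Y=0.002703+0.000j on G[3,4]
R3: Y=0.003175+0.000j on G[2,3]
I1: z[0]−=0.00301, z[3]+=0.00301
R4: Y=0.06944+0.000j on G[3,4]
R5: Y=0.0006452+0.000j on G[4,1]
R6: Y=0.007092+0.000j on G[4,3]
C2: Y=0.000+0.01248j on G[0,2]
L2: Y=0.000-1.629j on G[4,1]
R7: Y=0.002128+0.000j on G[0,2]
R8: Y=0.01546+0.000j on G[3,2]
R9: Y=0.7519+0.000j on G[3,0]
I2: z[2]−=0.0975, z[1]+=0.0975
R10: Y=0.4608+0.000j on G[1,2]
L3: Y=0.000-0.02058j on G[1,3]
V1: row V2−V3=44.7, i_V1 at 2,3
solve → V1=38.08-0.2284j, V2=44.57-0.7376j, V3=-0.1344-0.7376j, V4=38.02-2.085j
aux → i_V1=-3.982+0.3385j

2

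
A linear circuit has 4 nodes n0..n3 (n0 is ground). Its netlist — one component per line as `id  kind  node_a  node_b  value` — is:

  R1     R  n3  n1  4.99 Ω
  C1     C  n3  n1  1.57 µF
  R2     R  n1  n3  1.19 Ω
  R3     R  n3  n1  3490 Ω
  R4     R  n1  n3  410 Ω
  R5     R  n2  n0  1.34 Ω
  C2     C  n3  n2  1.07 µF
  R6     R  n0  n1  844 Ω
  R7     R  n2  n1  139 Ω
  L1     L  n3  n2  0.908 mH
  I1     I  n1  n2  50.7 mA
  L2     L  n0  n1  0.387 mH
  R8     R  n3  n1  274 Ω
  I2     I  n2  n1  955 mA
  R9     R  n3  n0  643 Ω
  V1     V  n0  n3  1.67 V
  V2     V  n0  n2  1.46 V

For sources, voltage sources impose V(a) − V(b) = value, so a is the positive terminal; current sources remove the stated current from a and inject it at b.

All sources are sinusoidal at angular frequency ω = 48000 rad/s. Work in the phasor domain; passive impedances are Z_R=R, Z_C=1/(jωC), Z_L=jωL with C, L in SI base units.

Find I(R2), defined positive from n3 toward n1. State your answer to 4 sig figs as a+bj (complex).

-0.7210+0.08628j A

Apply KCL at each of the 3 non-ground nodes and solve the resulting linear system.
Node n1: branches {R1, C1, R2, R3, R4, R6, R7, I1, L2, R8, I2} → V_1 = -0.8120-0.1027j
Node n2: branches {R5, C2, R7, L1, I1, I2, V2} → V_2 = -1.460+0.000j
Node n3: branches {R1, C1, R2, R3, R4, C2, L1, R8, R9, V1} → V_3 = -1.670+0.000j
Source currents: i(V1)=-0.9087+0.03689j, i(V2)=-0.1899+0.006706j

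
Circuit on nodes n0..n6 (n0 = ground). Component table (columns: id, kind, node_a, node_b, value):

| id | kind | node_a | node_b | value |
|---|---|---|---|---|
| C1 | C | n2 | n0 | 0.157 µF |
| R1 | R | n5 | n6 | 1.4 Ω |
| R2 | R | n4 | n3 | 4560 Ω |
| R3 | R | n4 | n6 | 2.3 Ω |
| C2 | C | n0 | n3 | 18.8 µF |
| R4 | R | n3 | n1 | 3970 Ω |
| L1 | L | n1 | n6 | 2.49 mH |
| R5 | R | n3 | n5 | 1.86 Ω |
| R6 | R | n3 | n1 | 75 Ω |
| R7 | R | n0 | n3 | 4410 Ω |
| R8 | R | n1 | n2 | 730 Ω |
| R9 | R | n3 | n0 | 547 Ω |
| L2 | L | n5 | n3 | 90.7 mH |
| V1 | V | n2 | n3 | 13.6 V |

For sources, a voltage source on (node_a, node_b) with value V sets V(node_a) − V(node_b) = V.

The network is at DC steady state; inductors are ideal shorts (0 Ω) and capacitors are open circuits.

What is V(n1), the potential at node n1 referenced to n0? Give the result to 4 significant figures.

MNA unknowns: 6 node voltages V₁..V_6 plus 3 source currents (L1, L2, V1)
C1: Y=0.000 on G[2,0]
R1: Y=0.7143 on G[5,6]
R2: Y=0.0002193 on G[4,3]
R3: Y=0.4348 on G[4,6]
C2: Y=0.000 on G[0,3]
R4: Y=0.0002519 on G[3,1]
L1: row V1−V6=0, i_L1 at 1,6
R5: Y=0.5376 on G[3,5]
R6: Y=0.01333 on G[3,1]
R7: Y=0.0002268 on G[0,3]
R8: Y=0.001370 on G[1,2]
R9: Y=0.001828 on G[3,0]
L2: row V5−V3=0, i_L2 at 5,3
V1: row V2−V3=13.6, i_V1 at 2,3
solve → V1=0.02554, V2=13.60, V3=0.000, V4=0.02553, V5=0.000, V6=0.02554
aux → i_L1=0.01825, i_L2=0.01824, i_V1=-0.01860

0.02554 V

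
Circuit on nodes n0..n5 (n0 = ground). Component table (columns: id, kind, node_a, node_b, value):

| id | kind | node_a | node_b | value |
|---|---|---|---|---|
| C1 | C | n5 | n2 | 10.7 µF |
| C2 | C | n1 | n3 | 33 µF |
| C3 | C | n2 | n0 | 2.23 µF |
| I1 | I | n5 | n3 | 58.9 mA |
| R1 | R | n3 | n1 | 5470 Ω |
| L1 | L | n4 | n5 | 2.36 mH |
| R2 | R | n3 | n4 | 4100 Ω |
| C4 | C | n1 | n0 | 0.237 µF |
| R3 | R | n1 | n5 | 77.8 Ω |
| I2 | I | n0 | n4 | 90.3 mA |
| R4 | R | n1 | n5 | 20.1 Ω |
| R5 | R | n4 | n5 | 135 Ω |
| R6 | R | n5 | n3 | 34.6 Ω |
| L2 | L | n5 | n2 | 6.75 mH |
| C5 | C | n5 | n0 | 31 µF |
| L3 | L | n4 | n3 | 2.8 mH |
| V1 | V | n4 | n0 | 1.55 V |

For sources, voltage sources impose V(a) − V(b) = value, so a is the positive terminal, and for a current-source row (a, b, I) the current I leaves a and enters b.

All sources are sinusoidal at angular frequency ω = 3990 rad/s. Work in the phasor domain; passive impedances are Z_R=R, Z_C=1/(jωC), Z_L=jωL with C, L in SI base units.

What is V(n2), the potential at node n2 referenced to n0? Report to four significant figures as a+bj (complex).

Apply KCL at each of the 5 non-ground nodes and solve the resulting linear system.
Node n1: branches {C2, R1, C4, R3, R4} → V_1 = 2.595-0.1520j
Node n2: branches {C1, C3, L2} → V_2 = 0.6694-0.8815j
Node n3: branches {C2, I1, R1, R2, R6, L3} → V_3 = 3.632-0.5584j
Node n4: branches {L1, R2, I2, R5, L3, V1} → V_4 = 1.550+0.000j
Node n5: branches {C1, I1, L1, R3, R4, R5, R6, L2, C5} → V_5 = 1.740-2.291j
Source currents: i(V1)=-0.2011-0.2236j

0.6694-0.8815j V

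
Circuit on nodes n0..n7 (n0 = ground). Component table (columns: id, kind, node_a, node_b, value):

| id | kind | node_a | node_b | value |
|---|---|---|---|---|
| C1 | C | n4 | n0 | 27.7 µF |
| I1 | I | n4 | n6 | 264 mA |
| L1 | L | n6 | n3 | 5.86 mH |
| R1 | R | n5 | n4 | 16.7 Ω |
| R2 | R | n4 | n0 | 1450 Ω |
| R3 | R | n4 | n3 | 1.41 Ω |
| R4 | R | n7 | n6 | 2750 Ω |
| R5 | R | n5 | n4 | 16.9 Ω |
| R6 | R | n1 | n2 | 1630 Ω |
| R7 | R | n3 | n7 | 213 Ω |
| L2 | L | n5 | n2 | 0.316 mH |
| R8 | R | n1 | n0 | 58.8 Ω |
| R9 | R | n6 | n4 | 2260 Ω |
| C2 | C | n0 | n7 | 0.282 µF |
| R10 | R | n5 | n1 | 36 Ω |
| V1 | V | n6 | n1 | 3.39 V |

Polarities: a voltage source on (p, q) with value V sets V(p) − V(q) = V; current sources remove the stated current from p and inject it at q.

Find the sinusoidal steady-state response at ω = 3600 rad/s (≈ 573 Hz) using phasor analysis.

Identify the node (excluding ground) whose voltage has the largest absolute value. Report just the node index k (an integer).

6

MNA unknowns: 7 node voltages V₁..V_7 plus 1 source current (V1)
C1: Y=0.000+0.09972j on G[4,0]
I1: z[4]−=0.264, z[6]+=0.264
L1: Y=0.000-0.04740j on G[6,3]
R1: Y=0.05988+0.000j on G[5,4]
R2: Y=0.0006897+0.000j on G[4,0]
R3: Y=0.7092+0.000j on G[4,3]
R4: Y=0.0003636+0.000j on G[7,6]
R5: Y=0.05917+0.000j on G[5,4]
R6: Y=0.0006135+0.000j on G[1,2]
R7: Y=0.004695+0.000j on G[3,7]
L2: Y=0.000-0.8790j on G[5,2]
R8: Y=0.01701+0.000j on G[1,0]
R9: Y=0.0004425+0.000j on G[6,4]
C2: Y=0.000+0.001015j on G[0,7]
R10: Y=0.02778+0.000j on G[5,1]
V1: row V6−V1=3.39, i_V1 at 6,1
solve → V1=0.1806+4.716j, V2=-0.6161+0.9278j, V3=-0.4693-0.2437j, V4=-0.8029+0.02380j, V5=-0.6135+0.9273j, V6=3.571+4.716j, V7=-0.1502+0.1430j
aux → i_V1=0.02562+0.1878j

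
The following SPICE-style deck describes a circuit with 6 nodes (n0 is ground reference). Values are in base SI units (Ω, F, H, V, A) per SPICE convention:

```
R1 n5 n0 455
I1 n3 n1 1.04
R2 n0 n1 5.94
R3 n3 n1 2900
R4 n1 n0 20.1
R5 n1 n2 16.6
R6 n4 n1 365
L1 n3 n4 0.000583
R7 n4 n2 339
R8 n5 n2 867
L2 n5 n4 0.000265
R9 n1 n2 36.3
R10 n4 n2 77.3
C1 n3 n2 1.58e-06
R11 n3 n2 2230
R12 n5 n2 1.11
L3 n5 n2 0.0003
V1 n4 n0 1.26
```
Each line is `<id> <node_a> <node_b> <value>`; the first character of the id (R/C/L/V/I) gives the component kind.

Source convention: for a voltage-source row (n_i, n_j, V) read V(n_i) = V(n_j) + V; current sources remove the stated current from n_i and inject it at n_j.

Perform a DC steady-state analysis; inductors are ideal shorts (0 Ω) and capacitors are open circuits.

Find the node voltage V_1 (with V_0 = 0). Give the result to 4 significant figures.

3.737 V

MNA unknowns: 5 node voltages V₁..V_5 plus 4 source currents (L1, L2, L3, V1)
R1: Y=0.002198 on G[5,0]
I1: z[3]−=1.04, z[1]+=1.04
R2: Y=0.1684 on G[0,1]
R3: Y=0.0003448 on G[3,1]
R4: Y=0.04975 on G[1,0]
R5: Y=0.06024 on G[1,2]
R6: Y=0.002740 on G[4,1]
L1: row V3−V4=0, i_L1 at 3,4
R7: Y=0.002950 on G[4,2]
R8: Y=0.001153 on G[5,2]
L2: row V5−V4=0, i_L2 at 5,4
R9: Y=0.02755 on G[1,2]
R10: Y=0.01294 on G[4,2]
C1: Y=0.000 on G[3,2]
R11: Y=0.0004484 on G[3,2]
R12: Y=0.9009 on G[5,2]
L3: row V5−V2=0, i_L3 at 5,2
V1: row V4−V0=1.26, i_V1 at 4,0
solve → V1=3.737, V2=1.260, V3=1.260, V4=1.260, V5=1.260
aux → i_L1=-1.039, i_L2=0.2146, i_L3=-0.2174, i_V1=-0.8177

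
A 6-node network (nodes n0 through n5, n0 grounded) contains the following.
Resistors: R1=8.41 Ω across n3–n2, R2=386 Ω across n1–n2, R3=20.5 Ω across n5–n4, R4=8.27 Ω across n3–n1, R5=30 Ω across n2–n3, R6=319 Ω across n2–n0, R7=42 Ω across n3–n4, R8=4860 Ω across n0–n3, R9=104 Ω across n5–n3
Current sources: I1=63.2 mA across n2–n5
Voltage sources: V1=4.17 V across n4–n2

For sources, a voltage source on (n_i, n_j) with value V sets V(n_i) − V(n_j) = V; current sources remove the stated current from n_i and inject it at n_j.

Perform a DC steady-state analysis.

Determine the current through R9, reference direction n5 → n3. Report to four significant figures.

Element admittances at DC:
  Y(R1) = 0.1189 S between n3,n2
  Y(R2) = 0.002591 S between n1,n2
  Y(R3) = 0.04878 S between n5,n4
  Y(R4) = 0.1209 S between n3,n1
  Y(R5) = 0.03333 S between n2,n3
  I1: injects 0.0632 A into n5 (from n2)
  Y(R6) = 0.003135 S between n2,n0
  Y(R7) = 0.02381 S between n3,n4
  Y(R8) = 0.0002058 S between n0,n3
  Y(R9) = 0.009615 S between n5,n3
  V1: constraint V(n4)−V(n2) = 4.17
Assemble and solve the 6×6 MNA system:
  V(n1)=0.7032  V(n2)=-0.04721  V(n3)=0.7193  V(n4)=4.123  V(n5)=4.645
  i(V1)=-0.05558

0.03774 A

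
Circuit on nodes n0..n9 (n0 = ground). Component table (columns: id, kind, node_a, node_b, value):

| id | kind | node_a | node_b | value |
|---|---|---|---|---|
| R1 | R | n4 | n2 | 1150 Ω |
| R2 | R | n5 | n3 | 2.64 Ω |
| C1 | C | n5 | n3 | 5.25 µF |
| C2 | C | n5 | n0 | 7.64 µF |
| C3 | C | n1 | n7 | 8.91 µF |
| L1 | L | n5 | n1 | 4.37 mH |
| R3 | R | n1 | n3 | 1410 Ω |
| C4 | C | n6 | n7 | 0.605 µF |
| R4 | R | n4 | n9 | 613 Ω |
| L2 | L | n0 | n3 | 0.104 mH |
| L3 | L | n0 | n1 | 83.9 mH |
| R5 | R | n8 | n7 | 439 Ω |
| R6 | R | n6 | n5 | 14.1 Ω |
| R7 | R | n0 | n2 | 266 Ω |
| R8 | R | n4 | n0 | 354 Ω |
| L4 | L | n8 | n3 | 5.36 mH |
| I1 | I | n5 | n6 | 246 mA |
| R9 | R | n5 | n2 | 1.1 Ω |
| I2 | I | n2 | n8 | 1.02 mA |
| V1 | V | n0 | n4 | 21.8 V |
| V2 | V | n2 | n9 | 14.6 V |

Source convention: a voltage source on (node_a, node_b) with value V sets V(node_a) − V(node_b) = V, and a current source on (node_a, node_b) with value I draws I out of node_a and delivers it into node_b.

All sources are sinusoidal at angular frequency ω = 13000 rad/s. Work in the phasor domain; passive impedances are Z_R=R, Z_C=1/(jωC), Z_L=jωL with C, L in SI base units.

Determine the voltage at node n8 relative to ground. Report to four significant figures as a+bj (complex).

-0.1492-0.2244j V

Element admittances at ω=13000 rad/s:
  Y(R1) = 0.0008696+0.000j S between n4,n2
  Y(R2) = 0.3788+0.000j S between n5,n3
  Y(C1) = 0.000+0.06825j S between n5,n3
  Y(C2) = 0.000+0.09932j S between n5,n0
  Y(C3) = 0.000+0.1158j S between n1,n7
  Y(L1) = 0.000-0.01760j S between n5,n1
  Y(R3) = 0.0007092+0.000j S between n1,n3
  Y(C4) = 0.000+0.007865j S between n6,n7
  Y(R4) = 0.001631+0.000j S between n4,n9
  Y(L2) = 0.000-0.7396j S between n0,n3
  Y(L3) = 0.000-0.0009168j S between n0,n1
  Y(R5) = 0.002278+0.000j S between n8,n7
  Y(R6) = 0.07092+0.000j S between n6,n5
  Y(R7) = 0.003759+0.000j S between n0,n2
  Y(R8) = 0.002825+0.000j S between n4,n0
  Y(L4) = 0.000-0.01435j S between n8,n3
  I1: injects 0.246 A into n6 (from n5)
  Y(R9) = 0.9091+0.000j S between n5,n2
  I2: injects 0.00102 A into n8 (from n2)
  V1: constraint V(n0)−V(n4) = 21.8
  V2: constraint V(n2)−V(n9) = 14.6
Assemble and solve the 11×11 MNA system:
  V(n1)=-2.052+0.7772j  V(n2)=-0.1146-0.02167j  V(n3)=-0.008449-0.04443j  V(n4)=-21.80+0.000j  V(n5)=-0.08049-0.02182j  V(n6)=3.251-0.5743j  V(n7)=-1.731+0.6621j  V(n8)=-0.1492-0.2244j  V(n9)=-14.71-0.02167j
  i(V1)=-0.09200+5.421e-05j  i(V2)=0.01156-3.536e-05j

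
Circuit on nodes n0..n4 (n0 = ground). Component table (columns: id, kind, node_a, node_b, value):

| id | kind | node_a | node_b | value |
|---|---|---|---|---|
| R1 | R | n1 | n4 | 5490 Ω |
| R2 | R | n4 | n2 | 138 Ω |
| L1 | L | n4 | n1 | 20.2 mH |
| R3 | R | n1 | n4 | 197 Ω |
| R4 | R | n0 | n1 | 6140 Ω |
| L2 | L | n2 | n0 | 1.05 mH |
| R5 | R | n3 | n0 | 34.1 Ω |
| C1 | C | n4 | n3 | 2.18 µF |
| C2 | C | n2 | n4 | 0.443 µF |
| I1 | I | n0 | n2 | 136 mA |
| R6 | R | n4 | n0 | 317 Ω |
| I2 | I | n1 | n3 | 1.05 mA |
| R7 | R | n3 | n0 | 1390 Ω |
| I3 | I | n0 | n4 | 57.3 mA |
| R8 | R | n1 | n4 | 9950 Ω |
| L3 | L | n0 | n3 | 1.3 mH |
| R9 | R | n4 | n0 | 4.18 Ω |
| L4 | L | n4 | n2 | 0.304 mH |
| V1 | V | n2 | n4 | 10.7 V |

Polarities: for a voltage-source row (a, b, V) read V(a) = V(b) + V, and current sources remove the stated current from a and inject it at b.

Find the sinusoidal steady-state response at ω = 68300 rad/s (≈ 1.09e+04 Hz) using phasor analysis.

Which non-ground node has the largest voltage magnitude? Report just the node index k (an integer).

2

Element admittances at ω=68300 rad/s:
  Y(R1) = 0.0001821+0.000j S between n1,n4
  Y(R2) = 0.007246+0.000j S between n4,n2
  Y(L1) = 0.000-0.0007248j S between n4,n1
  Y(R3) = 0.005076+0.000j S between n1,n4
  Y(R4) = 0.0001629+0.000j S between n0,n1
  Y(L2) = 0.000-0.01394j S between n2,n0
  Y(R5) = 0.02933+0.000j S between n3,n0
  Y(C1) = 0.000+0.1489j S between n4,n3
  Y(C2) = 0.000+0.03026j S between n2,n4
  I1: injects 0.136 A into n2 (from n0)
  Y(R6) = 0.003155+0.000j S between n4,n0
  I2: injects 0.00105 A into n3 (from n1)
  Y(R7) = 0.0007194+0.000j S between n3,n0
  I3: injects 0.0573 A into n4 (from n0)
  Y(R8) = 0.0001005+0.000j S between n1,n4
  Y(L3) = 0.000-0.01126j S between n0,n3
  Y(R9) = 0.2392+0.000j S between n4,n0
  Y(L4) = 0.000-0.04816j S between n4,n2
  V1: constraint V(n2)−V(n4) = 10.7
Assemble and solve the 5×5 MNA system:
  V(n1)=0.4565+0.5422j  V(n2)=11.36+0.5862j  V(n3)=0.5514+0.7469j  V(n4)=0.6604+0.5862j
  i(V1)=0.05029+0.3500j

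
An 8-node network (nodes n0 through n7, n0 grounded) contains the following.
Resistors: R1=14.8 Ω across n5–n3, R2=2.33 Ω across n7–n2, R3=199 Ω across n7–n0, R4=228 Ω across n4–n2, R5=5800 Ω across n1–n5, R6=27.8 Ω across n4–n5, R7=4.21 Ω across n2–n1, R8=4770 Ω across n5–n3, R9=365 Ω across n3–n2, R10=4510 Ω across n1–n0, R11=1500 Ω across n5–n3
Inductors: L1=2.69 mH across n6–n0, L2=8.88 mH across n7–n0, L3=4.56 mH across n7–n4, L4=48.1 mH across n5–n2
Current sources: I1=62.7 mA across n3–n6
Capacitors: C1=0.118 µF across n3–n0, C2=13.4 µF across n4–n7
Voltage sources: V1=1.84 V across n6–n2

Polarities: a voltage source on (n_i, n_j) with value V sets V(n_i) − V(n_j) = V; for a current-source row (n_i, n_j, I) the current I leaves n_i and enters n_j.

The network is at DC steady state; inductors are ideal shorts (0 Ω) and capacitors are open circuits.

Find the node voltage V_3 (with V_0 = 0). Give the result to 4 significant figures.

-2.721 V

MNA unknowns: 7 node voltages V₁..V_7 plus 5 source currents (L1, L2, L3, L4, V1)
R1: Y=0.06757 on G[5,3]
R2: Y=0.4292 on G[7,2]
R3: Y=0.005025 on G[7,0]
R4: Y=0.004386 on G[4,2]
R5: Y=0.0001724 on G[1,5]
L1: row V6−V0=0, i_L1 at 6,0
R6: Y=0.03597 on G[4,5]
I1: z[3]−=0.0627, z[6]+=0.0627
C1: Y=0.000 on G[3,0]
R7: Y=0.2375 on G[2,1]
L2: row V7−V0=0, i_L2 at 7,0
R8: Y=0.0002096 on G[5,3]
R9: Y=0.002740 on G[3,2]
R10: Y=0.0002217 on G[1,0]
R11: Y=0.0006667 on G[5,3]
L3: row V7−V4=0, i_L3 at 7,4
L4: row V5−V2=0, i_L4 at 5,2
C2: Y=0.000 on G[4,7]
V1: row V6−V2=1.84, i_V1 at 6,2
solve → V1=-1.838, V2=-1.840, V3=-2.721, V4=0.000, V5=-1.840, V6=0.000, V7=0.000
aux → i_L1=0.8644, i_L2=-0.8640, i_L3=0.07426, i_L4=0.005901, i_V1=-0.8017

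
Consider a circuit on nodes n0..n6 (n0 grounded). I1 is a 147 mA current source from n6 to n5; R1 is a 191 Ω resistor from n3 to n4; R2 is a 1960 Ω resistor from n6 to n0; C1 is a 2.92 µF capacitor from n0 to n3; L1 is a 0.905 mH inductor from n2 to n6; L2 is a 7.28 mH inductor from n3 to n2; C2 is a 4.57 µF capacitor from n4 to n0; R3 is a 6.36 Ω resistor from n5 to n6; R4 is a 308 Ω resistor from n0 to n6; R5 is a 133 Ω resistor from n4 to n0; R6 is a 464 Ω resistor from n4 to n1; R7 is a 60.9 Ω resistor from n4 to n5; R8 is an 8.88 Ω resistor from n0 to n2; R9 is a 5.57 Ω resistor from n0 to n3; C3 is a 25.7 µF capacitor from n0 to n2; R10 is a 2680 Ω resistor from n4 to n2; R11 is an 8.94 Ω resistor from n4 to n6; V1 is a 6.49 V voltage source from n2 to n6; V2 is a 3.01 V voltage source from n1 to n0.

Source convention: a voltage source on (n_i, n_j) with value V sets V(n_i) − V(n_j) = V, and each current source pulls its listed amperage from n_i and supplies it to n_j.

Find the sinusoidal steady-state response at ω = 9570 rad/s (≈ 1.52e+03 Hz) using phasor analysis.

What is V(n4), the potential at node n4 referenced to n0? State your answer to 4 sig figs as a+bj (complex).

-4.494+1.202j V

Apply KCL at each of the 6 non-ground nodes and solve the resulting linear system.
Node n1: branches {R6, V2} → V_1 = 3.010+0.000j
Node n2: branches {L1, L2, R8, C3, R10, V1} → V_2 = 0.8813-0.2021j
Node n3: branches {R1, C1, L2, R9} → V_3 = -0.1448-0.02374j
Node n4: branches {R1, C2, R5, R6, R7, R10, R11} → V_4 = -4.494+1.202j
Node n5: branches {I1, R3, R7} → V_5 = -4.657-0.06931j
Node n6: branches {I1, R2, L1, R3, R4, R11, V1} → V_6 = -5.609-0.2021j
Source currents: i(V1)=-0.1484+0.5706j, i(V2)=-0.01617+0.002591j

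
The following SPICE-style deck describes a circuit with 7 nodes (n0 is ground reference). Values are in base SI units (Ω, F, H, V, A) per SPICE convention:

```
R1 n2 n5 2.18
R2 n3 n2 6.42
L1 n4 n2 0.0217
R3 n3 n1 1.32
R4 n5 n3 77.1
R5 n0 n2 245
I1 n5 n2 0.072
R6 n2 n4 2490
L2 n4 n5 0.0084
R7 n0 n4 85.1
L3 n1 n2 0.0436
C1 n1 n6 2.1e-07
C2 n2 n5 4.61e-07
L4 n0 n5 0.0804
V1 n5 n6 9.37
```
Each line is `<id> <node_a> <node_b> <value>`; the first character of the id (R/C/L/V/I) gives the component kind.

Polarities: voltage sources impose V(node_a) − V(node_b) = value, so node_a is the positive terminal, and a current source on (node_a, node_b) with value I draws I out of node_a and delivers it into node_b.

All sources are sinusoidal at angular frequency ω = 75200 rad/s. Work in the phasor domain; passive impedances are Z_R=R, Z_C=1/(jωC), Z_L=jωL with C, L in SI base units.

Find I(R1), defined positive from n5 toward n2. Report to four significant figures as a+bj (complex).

-0.04155+0.1349j A

MNA unknowns: 6 node voltages V₁..V_6 plus 1 source current (V1)
R1: Y=0.4587+0.000j on G[2,5]
R2: Y=0.1558+0.000j on G[3,2]
L1: Y=0.000-0.0006128j on G[4,2]
R3: Y=0.7576+0.000j on G[3,1]
R4: Y=0.01297+0.000j on G[5,3]
R5: Y=0.004082+0.000j on G[0,2]
I1: z[5]−=0.072, z[2]+=0.072
R6: Y=0.0004016+0.000j on G[2,4]
L2: Y=0.000-0.001583j on G[4,5]
R7: Y=0.01175+0.000j on G[0,4]
L3: Y=0.000-0.0003050j on G[1,2]
C1: Y=0.000+0.01579j on G[1,6]
C2: Y=0.000+0.03467j on G[2,5]
L4: Y=0.000-0.0001654j on G[0,5]
V1: row V5−V6=9.37, i_V1 at 5,6
solve → V1=-0.2196-1.117j, V2=-0.06196-0.07486j, V3=-0.1921-0.9232j, V4=0.01844+0.02385j, V5=-0.1526+0.2193j, V6=-9.523+0.2193j
aux → i_V1=-0.02111-0.1469j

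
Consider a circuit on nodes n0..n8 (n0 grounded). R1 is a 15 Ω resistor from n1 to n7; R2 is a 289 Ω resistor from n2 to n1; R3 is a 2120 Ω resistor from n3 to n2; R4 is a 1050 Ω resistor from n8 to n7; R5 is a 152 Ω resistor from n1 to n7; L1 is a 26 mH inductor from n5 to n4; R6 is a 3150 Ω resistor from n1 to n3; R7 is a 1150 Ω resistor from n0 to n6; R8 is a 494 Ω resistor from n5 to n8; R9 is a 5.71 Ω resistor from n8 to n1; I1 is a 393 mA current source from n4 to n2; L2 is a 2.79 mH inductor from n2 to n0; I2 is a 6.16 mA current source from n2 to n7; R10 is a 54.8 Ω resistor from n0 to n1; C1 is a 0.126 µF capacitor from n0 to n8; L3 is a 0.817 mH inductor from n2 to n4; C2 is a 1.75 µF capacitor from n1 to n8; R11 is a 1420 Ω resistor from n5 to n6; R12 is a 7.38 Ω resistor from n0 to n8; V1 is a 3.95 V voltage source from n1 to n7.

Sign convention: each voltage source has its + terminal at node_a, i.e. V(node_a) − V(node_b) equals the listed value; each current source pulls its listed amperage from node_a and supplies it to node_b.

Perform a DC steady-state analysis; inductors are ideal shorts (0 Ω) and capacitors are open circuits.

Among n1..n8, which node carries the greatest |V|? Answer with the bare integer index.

7

Element admittances at DC:
  Y(R1) = 0.06667 S between n1,n7
  Y(R2) = 0.003460 S between n2,n1
  Y(R3) = 0.0004717 S between n3,n2
  Y(R4) = 0.0009524 S between n8,n7
  Y(R5) = 0.006579 S between n1,n7
  L1: short n5↔n4 (DC inductor)
  Y(R6) = 0.0003175 S between n1,n3
  Y(R7) = 0.0008696 S between n0,n6
  Y(R8) = 0.002024 S between n5,n8
  Y(R9) = 0.1751 S between n8,n1
  I1: injects 0.393 A into n2 (from n4)
  L2: short n2↔n0 (DC inductor)
  I2: injects 0.00616 A into n7 (from n2)
  Y(R10) = 0.01825 S between n0,n1
  Y(C1) = 0.000 S between n0,n8
  L3: short n2↔n4 (DC inductor)
  Y(C2) = 0.000 S between n1,n8
  Y(R11) = 0.0007042 S between n5,n6
  Y(R12) = 0.1355 S between n0,n8
  V1: constraint V(n1)−V(n7) = 3.95
Assemble and solve the 12×12 MNA system:
  V(n1)=0.07879  V(n2)=0.000  V(n3)=0.03170  V(n4)=0.000  V(n5)=0.000  V(n6)=0.000  V(n7)=-3.871  V(n8)=0.03225
  i(L1)=6.527e-05  i(L2)=-0.005807  i(L3)=0.3929  i(V1)=-0.2992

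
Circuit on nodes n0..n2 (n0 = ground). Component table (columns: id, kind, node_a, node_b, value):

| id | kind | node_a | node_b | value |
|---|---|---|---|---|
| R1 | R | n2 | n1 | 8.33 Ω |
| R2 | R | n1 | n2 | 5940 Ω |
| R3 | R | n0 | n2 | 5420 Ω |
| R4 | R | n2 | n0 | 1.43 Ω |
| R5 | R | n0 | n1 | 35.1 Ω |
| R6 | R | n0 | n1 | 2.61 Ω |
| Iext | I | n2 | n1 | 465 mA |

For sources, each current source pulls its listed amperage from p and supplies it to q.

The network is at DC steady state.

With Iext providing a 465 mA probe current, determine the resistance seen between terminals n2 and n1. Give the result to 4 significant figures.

MNA unknowns: 2 node voltages V₁..V_2
R1: Y=0.1200 on G[2,1]
R2: Y=0.0001684 on G[1,2]
R3: Y=0.0001845 on G[0,2]
R4: Y=0.6993 on G[2,0]
R5: Y=0.02849 on G[0,1]
R6: Y=0.3831 on G[0,1]
Iext: z[2]−=0.465, z[1]+=0.465
solve → V1=0.7717, V2=-0.4541

R_eq = 2.636 Ω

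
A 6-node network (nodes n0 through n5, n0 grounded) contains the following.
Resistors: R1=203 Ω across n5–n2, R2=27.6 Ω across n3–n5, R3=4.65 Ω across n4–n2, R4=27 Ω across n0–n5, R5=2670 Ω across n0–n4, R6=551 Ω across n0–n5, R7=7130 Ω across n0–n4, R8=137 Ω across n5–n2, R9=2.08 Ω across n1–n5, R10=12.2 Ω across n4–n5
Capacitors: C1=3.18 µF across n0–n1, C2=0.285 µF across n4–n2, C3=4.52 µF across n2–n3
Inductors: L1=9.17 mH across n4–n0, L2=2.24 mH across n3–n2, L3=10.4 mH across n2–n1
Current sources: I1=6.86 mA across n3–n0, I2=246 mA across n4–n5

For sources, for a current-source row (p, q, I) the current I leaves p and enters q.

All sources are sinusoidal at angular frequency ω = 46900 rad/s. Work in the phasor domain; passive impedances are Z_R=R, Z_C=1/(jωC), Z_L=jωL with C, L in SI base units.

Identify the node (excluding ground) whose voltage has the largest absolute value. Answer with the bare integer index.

MNA unknowns: 5 node voltages V₁..V_5
R1: Y=0.004926+0.000j on G[5,2]
R2: Y=0.03623+0.000j on G[3,5]
C1: Y=0.000+0.1491j on G[0,1]
R3: Y=0.2151+0.000j on G[4,2]
C2: Y=0.000+0.01337j on G[4,2]
R4: Y=0.03704+0.000j on G[0,5]
R5: Y=0.0003745+0.000j on G[0,4]
R6: Y=0.001815+0.000j on G[0,5]
L1: Y=0.000-0.002325j on G[4,0]
R7: Y=0.0001403+0.000j on G[0,4]
C3: Y=0.000+0.2120j on G[2,3]
R8: Y=0.007299+0.000j on G[5,2]
R9: Y=0.4808+0.000j on G[1,5]
I1: z[3]−=0.00686, z[0]+=0.00686
L2: Y=0.000-0.009519j on G[3,2]
L3: Y=0.000-0.002050j on G[2,1]
R10: Y=0.08197+0.000j on G[4,5]
I2: z[4]−=0.246, z[5]+=0.246
solve → V1=-0.03544+0.02750j, V2=-1.768+0.02066j, V3=-1.722-0.2458j, V4=-2.117+0.01659j, V5=-0.04394+0.009121j

4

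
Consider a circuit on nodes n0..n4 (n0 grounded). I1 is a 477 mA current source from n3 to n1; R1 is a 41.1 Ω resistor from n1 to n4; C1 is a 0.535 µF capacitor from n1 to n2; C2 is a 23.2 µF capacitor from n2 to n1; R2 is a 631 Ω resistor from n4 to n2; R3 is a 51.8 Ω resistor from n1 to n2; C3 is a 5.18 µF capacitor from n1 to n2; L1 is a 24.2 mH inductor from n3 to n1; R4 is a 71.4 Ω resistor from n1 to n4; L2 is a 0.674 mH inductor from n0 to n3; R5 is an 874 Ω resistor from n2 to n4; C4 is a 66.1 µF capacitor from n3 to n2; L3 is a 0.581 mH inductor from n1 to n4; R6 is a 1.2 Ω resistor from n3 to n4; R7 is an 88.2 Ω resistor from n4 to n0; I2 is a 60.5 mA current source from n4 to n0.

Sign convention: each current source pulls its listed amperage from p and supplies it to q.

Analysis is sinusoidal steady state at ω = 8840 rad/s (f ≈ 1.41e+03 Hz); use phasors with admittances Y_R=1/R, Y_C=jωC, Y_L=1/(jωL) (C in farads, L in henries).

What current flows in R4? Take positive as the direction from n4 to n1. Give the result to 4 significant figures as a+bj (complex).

MNA unknowns: 4 node voltages V₁..V_4
I1: z[3]−=0.477, z[1]+=0.477
R1: Y=0.02433+0.000j on G[1,4]
C1: Y=0.000+0.004729j on G[1,2]
C2: Y=0.000+0.2051j on G[2,1]
R2: Y=0.001585+0.000j on G[4,2]
R3: Y=0.01931+0.000j on G[1,2]
C3: Y=0.000+0.04579j on G[1,2]
L1: Y=0.000-0.004674j on G[3,1]
R4: Y=0.01401+0.000j on G[1,4]
L2: Y=0.000-0.1678j on G[0,3]
R5: Y=0.001144+0.000j on G[2,4]
C4: Y=0.000+0.5843j on G[3,2]
L3: Y=0.000-0.1947j on G[1,4]
R6: Y=0.8333+0.000j on G[3,4]
R7: Y=0.01134+0.000j on G[4,0]
I2: z[4]−=0.0605, z[0]+=0.0605
solve → V1=5.552-0.4835j, V2=1.614-0.4988j, V3=-0.1036-0.3814j, V4=0.3103-1.533j

-0.07341-0.01471j A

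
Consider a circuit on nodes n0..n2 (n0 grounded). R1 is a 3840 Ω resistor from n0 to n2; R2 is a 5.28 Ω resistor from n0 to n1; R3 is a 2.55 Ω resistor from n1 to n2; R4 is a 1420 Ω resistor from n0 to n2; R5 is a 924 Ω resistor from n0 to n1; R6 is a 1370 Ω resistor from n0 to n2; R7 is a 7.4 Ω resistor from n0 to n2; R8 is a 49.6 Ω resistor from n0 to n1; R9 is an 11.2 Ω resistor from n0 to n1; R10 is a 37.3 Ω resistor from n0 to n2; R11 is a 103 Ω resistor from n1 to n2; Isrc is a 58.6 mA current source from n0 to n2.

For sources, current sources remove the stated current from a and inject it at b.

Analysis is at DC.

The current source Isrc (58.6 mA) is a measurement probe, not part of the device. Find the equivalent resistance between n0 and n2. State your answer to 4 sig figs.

R_eq = 2.982 Ω

Apply KCL at each of the 2 non-ground nodes and solve the resulting linear system.
Node n1: branches {R2, R3, R5, R8, R9, R11} → V_1 = 0.1001
Node n2: branches {R1, R3, R4, R6, R7, R10, R11, Isrc} → V_2 = 0.1747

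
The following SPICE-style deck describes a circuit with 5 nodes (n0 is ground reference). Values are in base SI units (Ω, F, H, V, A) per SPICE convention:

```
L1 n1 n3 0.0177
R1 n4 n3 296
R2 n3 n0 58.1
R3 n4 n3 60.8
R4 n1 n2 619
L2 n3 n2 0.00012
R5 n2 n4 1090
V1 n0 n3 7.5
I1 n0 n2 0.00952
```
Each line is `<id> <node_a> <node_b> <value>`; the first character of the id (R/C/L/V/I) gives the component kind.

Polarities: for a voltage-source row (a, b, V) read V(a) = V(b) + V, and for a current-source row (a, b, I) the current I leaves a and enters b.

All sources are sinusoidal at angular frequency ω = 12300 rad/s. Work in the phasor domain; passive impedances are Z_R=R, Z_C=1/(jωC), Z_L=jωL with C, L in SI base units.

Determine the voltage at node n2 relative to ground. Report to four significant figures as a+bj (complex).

Element admittances at ω=12300 rad/s:
  Y(L1) = 0.000-0.004593j S between n1,n3
  Y(R1) = 0.003378+0.000j S between n4,n3
  Y(R2) = 0.01721+0.000j S between n3,n0
  Y(R3) = 0.01645+0.000j S between n4,n3
  Y(R4) = 0.001616+0.000j S between n1,n2
  Y(L2) = 0.000-0.6775j S between n3,n2
  Y(R5) = 0.0009174+0.000j S between n2,n4
  V1: constraint V(n0)−V(n3) = 7.5
  I1: injects 0.00952 A into n2 (from n0)
Assemble and solve the 5×5 MNA system:
  V(n1)=-7.504+0.001561j  V(n2)=-7.500+0.01404j  V(n3)=-7.500+0.000j  V(n4)=-7.500+0.0006210j
  i(V1)=-0.1386+0.000j

-7.500+0.01404j V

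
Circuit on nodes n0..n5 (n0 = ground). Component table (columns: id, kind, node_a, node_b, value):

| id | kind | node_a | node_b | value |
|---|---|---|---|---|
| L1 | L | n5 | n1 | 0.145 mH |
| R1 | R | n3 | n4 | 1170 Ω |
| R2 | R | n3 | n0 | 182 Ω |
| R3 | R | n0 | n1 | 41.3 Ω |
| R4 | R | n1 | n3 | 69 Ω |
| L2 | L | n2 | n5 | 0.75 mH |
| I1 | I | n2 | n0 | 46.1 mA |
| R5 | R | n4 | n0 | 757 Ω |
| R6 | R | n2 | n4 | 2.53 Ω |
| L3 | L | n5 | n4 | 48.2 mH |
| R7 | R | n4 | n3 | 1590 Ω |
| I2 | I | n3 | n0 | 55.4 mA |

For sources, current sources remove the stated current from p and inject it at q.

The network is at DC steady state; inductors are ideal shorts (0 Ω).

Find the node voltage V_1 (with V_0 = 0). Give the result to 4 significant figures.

-2.948 V

Apply KCL at each of the 5 non-ground nodes and solve the resulting linear system.
Node n1: branches {L1, R3, R4} → V_1 = -2.948
Node n2: branches {L2, I1, R6} → V_2 = -2.948
Node n3: branches {R1, R2, R4, R7, I2} → V_3 = -4.774
Node n4: branches {R1, R5, R6, L3, R7} → V_4 = -2.948
Node n5: branches {L1, L2, L3} → V_5 = -2.948
Source currents: i(L1)=-0.04491, i(L2)=-0.04610, i(L3)=-0.001185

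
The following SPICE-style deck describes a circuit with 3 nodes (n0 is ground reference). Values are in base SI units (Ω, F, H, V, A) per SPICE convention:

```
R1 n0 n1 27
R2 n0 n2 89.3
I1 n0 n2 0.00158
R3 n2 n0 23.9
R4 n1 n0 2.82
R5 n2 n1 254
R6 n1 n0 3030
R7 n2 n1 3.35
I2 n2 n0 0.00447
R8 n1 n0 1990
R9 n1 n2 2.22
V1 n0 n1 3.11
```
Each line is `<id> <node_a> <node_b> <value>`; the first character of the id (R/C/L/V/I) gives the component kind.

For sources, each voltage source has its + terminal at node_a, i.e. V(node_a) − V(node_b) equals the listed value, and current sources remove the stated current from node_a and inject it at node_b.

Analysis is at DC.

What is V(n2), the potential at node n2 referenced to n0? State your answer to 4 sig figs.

Element admittances at DC:
  Y(R1) = 0.03704 S between n0,n1
  Y(R2) = 0.01120 S between n0,n2
  I1: injects 0.00158 A into n2 (from n0)
  Y(R3) = 0.04184 S between n2,n0
  Y(R4) = 0.3546 S between n1,n0
  Y(R5) = 0.003937 S between n2,n1
  Y(R6) = 0.0003300 S between n1,n0
  Y(R7) = 0.2985 S between n2,n1
  I2: injects 0.00447 A into n0 (from n2)
  Y(R8) = 0.0005025 S between n1,n0
  Y(R9) = 0.4505 S between n1,n2
  V1: constraint V(n0)−V(n1) = 3.11
Assemble and solve the 3×3 MNA system:
  V(n1)=-3.110  V(n2)=-2.909
  i(V1)=-1.372

-2.909 V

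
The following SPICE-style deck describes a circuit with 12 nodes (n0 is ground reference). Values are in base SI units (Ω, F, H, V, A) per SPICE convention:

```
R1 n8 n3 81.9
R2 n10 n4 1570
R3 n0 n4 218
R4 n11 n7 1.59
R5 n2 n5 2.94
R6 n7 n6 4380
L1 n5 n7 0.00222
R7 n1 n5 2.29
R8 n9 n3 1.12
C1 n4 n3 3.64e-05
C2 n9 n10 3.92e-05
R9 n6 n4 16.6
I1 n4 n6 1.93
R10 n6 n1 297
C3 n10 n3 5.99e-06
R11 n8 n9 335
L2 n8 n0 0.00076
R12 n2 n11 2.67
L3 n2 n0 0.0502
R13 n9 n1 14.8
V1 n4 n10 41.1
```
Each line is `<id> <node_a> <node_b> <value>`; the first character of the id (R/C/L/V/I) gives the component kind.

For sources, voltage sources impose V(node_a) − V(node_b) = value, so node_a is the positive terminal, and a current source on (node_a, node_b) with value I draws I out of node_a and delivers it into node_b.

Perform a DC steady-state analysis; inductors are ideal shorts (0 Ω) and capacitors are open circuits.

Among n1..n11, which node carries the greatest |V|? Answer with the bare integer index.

MNA unknowns: 11 node voltages V₁..V_11 plus 4 source currents (L1, L2, L3, V1)
R1: Y=0.01221 on G[8,3]
R2: Y=0.0006369 on G[10,4]
R3: Y=0.004587 on G[0,4]
R4: Y=0.6289 on G[11,7]
R5: Y=0.3401 on G[2,5]
R6: Y=0.0002283 on G[7,6]
L1: row V5−V7=0, i_L1 at 5,7
R7: Y=0.4367 on G[1,5]
R8: Y=0.8929 on G[9,3]
C1: Y=0.000 on G[4,3]
C2: Y=0.000 on G[9,10]
R9: Y=0.06024 on G[6,4]
I1: z[4]−=1.93, z[6]+=1.93
R10: Y=0.003367 on G[6,1]
C3: Y=0.000 on G[10,3]
R11: Y=0.002985 on G[8,9]
L2: row V8−V0=0, i_L2 at 8,0
R12: Y=0.3745 on G[2,11]
L3: row V2−V0=0, i_L3 at 2,0
R13: Y=0.06757 on G[9,1]
V1: row V4−V10=41.1, i_V1 at 4,10
solve → V1=0.2296, V2=0.000, V3=0.1853, V4=-13.53, V5=0.1030, V6=17.48, V7=0.1030, V8=0.000, V9=0.1878, V10=-54.63, V11=0.06457
aux → i_L1=0.02022, i_L2=0.002823, i_L3=0.05923, i_V1=-0.02618

10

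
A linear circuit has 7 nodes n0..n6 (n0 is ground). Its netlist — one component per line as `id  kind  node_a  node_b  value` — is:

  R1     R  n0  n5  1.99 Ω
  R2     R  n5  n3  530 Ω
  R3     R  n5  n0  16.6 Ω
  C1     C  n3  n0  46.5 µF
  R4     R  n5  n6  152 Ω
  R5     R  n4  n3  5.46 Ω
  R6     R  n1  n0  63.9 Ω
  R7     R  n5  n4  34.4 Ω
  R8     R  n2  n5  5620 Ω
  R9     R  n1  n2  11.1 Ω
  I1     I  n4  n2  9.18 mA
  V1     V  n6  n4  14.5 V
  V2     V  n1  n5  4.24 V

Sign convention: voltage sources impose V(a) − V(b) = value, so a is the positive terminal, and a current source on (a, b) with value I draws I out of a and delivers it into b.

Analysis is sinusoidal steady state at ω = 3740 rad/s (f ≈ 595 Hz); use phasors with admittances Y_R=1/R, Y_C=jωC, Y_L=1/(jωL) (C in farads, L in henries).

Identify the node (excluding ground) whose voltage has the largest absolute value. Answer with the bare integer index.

MNA unknowns: 6 node voltages V₁..V_6 plus 2 source currents (V1, V2)
R1: Y=0.5025+0.000j on G[0,5]
R2: Y=0.001887+0.000j on G[5,3]
R3: Y=0.06024+0.000j on G[5,0]
C1: Y=0.000+0.1739j on G[3,0]
R4: Y=0.006579+0.000j on G[5,6]
R5: Y=0.1832+0.000j on G[4,3]
R6: Y=0.01565+0.000j on G[1,0]
R7: Y=0.02907+0.000j on G[5,4]
R8: Y=0.0001779+0.000j on G[2,5]
R9: Y=0.09009+0.000j on G[1,2]
I1: z[4]−=0.00918, z[2]+=0.00918
V1: row V6−V4=14.5, i_V1 at 6,4
V2: row V1−V5=4.24, i_V2 at 1,5
solve → V1=4.270+0.02509j, V2=4.364+0.02509j, V3=-0.08346+0.4826j, V4=-0.5429+0.4080j, V5=0.03038+0.02509j, V6=13.96+0.4080j
aux → i_V1=-0.09162-0.002519j, i_V2=-0.05842-0.0003927j

6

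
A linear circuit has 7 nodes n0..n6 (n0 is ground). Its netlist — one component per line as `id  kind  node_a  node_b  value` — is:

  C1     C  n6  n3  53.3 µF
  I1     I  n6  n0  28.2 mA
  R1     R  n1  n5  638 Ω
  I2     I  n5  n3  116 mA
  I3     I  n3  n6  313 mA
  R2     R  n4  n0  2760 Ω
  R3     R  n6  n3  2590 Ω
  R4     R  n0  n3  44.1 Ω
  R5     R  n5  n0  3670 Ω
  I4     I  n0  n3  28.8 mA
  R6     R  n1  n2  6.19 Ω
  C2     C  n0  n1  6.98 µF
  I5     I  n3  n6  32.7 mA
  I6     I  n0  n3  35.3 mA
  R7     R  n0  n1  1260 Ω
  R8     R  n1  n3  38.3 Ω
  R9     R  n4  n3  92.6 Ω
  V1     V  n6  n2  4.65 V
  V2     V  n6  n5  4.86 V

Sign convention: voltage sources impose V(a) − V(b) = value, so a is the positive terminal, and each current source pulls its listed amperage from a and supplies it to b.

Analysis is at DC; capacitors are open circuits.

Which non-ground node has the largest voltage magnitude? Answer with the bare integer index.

6

Element admittances at DC:
  Y(C1) = 0.000 S between n6,n3
  I1: injects 0.0282 A into n0 (from n6)
  Y(R1) = 0.001567 S between n1,n5
  I2: injects 0.116 A into n3 (from n5)
  I3: injects 0.313 A into n6 (from n3)
  Y(R2) = 0.0003623 S between n4,n0
  Y(R3) = 0.0003861 S between n6,n3
  Y(R4) = 0.02268 S between n0,n3
  Y(R5) = 0.0002725 S between n5,n0
  I4: injects 0.0288 A into n3 (from n0)
  Y(R6) = 0.1616 S between n1,n2
  Y(C2) = 0.000 S between n0,n1
  I5: injects 0.0327 A into n6 (from n3)
  I6: injects 0.0353 A into n3 (from n0)
  Y(R7) = 0.0007937 S between n0,n1
  Y(R8) = 0.02611 S between n1,n3
  Y(R9) = 0.01080 S between n4,n3
  V1: constraint V(n6)−V(n2) = 4.65
  V2: constraint V(n6)−V(n5) = 4.86
Assemble and solve the 8×8 MNA system:
  V(n1)=8.336  V(n2)=9.527  V(n3)=1.162  V(n4)=1.124  V(n5)=9.317  V(n6)=14.18
  i(V1)=0.1924  i(V2)=0.1201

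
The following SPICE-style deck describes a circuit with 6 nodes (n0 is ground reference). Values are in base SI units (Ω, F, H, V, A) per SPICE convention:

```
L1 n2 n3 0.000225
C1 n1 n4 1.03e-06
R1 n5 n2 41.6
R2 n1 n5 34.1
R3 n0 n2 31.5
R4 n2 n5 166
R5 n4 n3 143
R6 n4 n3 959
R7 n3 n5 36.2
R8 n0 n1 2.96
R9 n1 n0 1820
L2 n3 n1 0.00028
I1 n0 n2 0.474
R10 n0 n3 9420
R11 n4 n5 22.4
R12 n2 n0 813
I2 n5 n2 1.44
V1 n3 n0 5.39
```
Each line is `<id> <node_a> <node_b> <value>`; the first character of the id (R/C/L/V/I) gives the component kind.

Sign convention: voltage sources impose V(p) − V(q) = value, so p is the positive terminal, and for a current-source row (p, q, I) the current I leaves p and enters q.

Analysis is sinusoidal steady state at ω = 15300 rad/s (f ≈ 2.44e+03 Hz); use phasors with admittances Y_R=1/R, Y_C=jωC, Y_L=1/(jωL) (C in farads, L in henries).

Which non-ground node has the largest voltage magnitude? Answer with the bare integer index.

Element admittances at ω=15300 rad/s:
  Y(L1) = 0.000-0.2905j S between n2,n3
  Y(C1) = 0.000+0.01576j S between n1,n4
  Y(R1) = 0.02404+0.000j S between n5,n2
  Y(R2) = 0.02933+0.000j S between n1,n5
  Y(R3) = 0.03175+0.000j S between n0,n2
  Y(R4) = 0.006024+0.000j S between n2,n5
  Y(R5) = 0.006993+0.000j S between n4,n3
  Y(R6) = 0.001043+0.000j S between n4,n3
  Y(R7) = 0.02762+0.000j S between n3,n5
  Y(R8) = 0.3378+0.000j S between n0,n1
  Y(R9) = 0.0005495+0.000j S between n1,n0
  Y(L2) = 0.000-0.2334j S between n3,n1
  I1: injects 0.474 A into n2 (from n0)
  Y(R10) = 0.0001062+0.000j S between n0,n3
  Y(R11) = 0.04464+0.000j S between n4,n5
  Y(R12) = 0.001230+0.000j S between n2,n0
  I2: injects 1.44 A into n2 (from n5)
  V1: constraint V(n3)−V(n0) = 5.39
Assemble and solve the 6×6 MNA system:
  V(n1)=0.8586-3.061j  V(n2)=6.159+4.193j  V(n3)=5.390+0.000j  V(n4)=-5.981+3.199j  V(n5)=-10.24+1.360j
  i(V1)=-0.02021+0.8976j

5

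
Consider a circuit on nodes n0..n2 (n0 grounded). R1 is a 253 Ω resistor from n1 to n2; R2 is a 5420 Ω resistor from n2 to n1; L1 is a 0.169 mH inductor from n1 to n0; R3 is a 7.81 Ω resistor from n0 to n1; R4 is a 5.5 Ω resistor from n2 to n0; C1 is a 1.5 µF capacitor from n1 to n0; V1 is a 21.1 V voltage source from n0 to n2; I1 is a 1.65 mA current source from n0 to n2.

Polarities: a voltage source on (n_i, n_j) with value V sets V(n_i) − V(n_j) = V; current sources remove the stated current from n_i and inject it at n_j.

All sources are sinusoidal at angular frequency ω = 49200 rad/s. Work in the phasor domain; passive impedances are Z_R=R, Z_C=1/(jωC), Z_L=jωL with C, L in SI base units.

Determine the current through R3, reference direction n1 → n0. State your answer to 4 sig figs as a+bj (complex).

MNA unknowns: 2 node voltages V₁..V_2 plus 1 source current (V1)
R1: Y=0.003953+0.000j on G[1,2]
R2: Y=0.0001845+0.000j on G[2,1]
L1: Y=0.000-0.1203j on G[1,0]
R3: Y=0.1280+0.000j on G[0,1]
R4: Y=0.1818+0.000j on G[2,0]
C1: Y=0.000+0.07380j on G[1,0]
V1: row V0−V2=21.1, i_V1 at 0,2
I1: z[0]−=0.00165, z[2]+=0.00165
solve → V1=-0.5878-0.2066j, V2=-21.10+0.000j
aux → i_V1=-3.923+0.0008549j

-0.07526-0.02646j A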